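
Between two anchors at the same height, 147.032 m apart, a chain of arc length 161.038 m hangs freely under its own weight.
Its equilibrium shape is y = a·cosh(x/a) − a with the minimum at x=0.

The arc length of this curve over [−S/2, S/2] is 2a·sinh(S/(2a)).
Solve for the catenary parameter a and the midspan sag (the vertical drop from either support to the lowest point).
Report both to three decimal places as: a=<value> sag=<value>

seed: a₀ = √(S³/(24(L−S))) = √(147.032³/(24·14.006)) = 97.242276
iter 1: u=0.756009  f(a)=+4.057e-01  f'(a)=-3.049e-01  a ← 97.242276 − (+4.057e-01/-3.049e-01) = 98.573167
iter 2: u=0.745801  f(a)=+8.480e-03  f'(a)=-2.922e-01  a ← 98.573167 − (+8.480e-03/-2.922e-01) = 98.602184
iter 3: u=0.745582  f(a)=+3.880e-06  f'(a)=-2.920e-01  a ← 98.602184 − (+3.880e-06/-2.920e-01) = 98.602198
iter 4: u=0.745582  f(a)=+7.674e-13  f'(a)=-2.920e-01  a ← 98.602198 − (+7.674e-13/-2.920e-01) = 98.602198
converged: |Δa| < 1e-12 after 4 iterations
sag = a·(cosh(S/(2a)) − 1) = 98.602198·(cosh(0.745582) − 1) = 28.699423
T_max/T_min = cosh(S/(2a)) = 1.291063

a=98.602 sag=28.699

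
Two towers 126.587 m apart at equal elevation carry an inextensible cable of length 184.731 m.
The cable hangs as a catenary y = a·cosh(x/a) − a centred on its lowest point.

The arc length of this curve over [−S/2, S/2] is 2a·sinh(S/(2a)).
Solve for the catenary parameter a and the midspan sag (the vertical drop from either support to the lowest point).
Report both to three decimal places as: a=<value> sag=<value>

a=40.517 sag=60.344

seed: a₀ = √(S³/(24(L−S))) = √(126.587³/(24·58.144)) = 38.126381
iter 1: u=1.660097  f(a)=+8.558e+00  f'(a)=-3.978e+00  a ← 38.126381 − (+8.558e+00/-3.978e+00) = 40.277954
iter 2: u=1.571418  f(a)=+7.779e-01  f'(a)=-3.285e+00  a ← 40.277954 − (+7.779e-01/-3.285e+00) = 40.514780
iter 3: u=1.562232  f(a)=+7.846e-03  f'(a)=-3.219e+00  a ← 40.514780 − (+7.846e-03/-3.219e+00) = 40.517218
iter 4: u=1.562138  f(a)=+8.160e-07  f'(a)=-3.218e+00  a ← 40.517218 − (+8.160e-07/-3.218e+00) = 40.517218
iter 5: u=1.562138  f(a)=+2.842e-14  f'(a)=-3.218e+00  a ← 40.517218 − (+2.842e-14/-3.218e+00) = 40.517218
converged: |Δa| < 1e-12 after 5 iterations
sag = a·(cosh(S/(2a)) − 1) = 40.517218·(cosh(1.562138) − 1) = 60.344224
T_max/T_min = cosh(S/(2a)) = 2.489348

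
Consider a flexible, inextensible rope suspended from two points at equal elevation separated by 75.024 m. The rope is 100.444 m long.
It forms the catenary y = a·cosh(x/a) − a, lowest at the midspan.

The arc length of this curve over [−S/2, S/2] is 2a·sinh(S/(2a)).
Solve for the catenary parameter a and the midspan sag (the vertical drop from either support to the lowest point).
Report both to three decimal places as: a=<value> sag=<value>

seed: a₀ = √(S³/(24(L−S))) = √(75.024³/(24·25.420)) = 26.309157
iter 1: u=1.425815  f(a)=+2.713e+00  f'(a)=-2.355e+00  a ← 26.309157 − (+2.713e+00/-2.355e+00) = 27.461041
iter 2: u=1.366008  f(a)=+1.883e-01  f'(a)=-2.038e+00  a ← 27.461041 − (+1.883e-01/-2.038e+00) = 27.553431
iter 3: u=1.361428  f(a)=+1.057e-03  f'(a)=-2.015e+00  a ← 27.553431 − (+1.057e-03/-2.015e+00) = 27.553956
iter 4: u=1.361402  f(a)=+3.375e-08  f'(a)=-2.015e+00  a ← 27.553956 − (+3.375e-08/-2.015e+00) = 27.553956
iter 5: u=1.361402  f(a)=+1.421e-14  f'(a)=-2.015e+00  a ← 27.553956 − (+1.421e-14/-2.015e+00) = 27.553956
converged: |Δa| < 1e-12 after 5 iterations
sag = a·(cosh(S/(2a)) − 1) = 27.553956·(cosh(1.361402) − 1) = 29.730158
T_max/T_min = cosh(S/(2a)) = 2.078980

a=27.554 sag=29.730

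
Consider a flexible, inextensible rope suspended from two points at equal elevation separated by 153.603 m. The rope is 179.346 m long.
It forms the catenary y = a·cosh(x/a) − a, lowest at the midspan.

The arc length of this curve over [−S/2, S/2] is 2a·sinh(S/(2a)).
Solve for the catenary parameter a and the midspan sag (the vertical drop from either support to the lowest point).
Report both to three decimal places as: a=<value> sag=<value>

seed: a₀ = √(S³/(24(L−S))) = √(153.603³/(24·25.743)) = 76.588638
iter 1: u=1.002779  f(a)=+1.326e+00  f'(a)=-7.423e-01  a ← 76.588638 − (+1.326e+00/-7.423e-01) = 78.374598
iter 2: u=0.979928  f(a)=+4.779e-02  f'(a)=-6.897e-01  a ← 78.374598 − (+4.779e-02/-6.897e-01) = 78.443892
iter 3: u=0.979063  f(a)=+6.724e-05  f'(a)=-6.877e-01  a ← 78.443892 − (+6.724e-05/-6.877e-01) = 78.443990
iter 4: u=0.979062  f(a)=+1.335e-10  f'(a)=-6.877e-01  a ← 78.443990 − (+1.335e-10/-6.877e-01) = 78.443990
iter 5: u=0.979062  f(a)=+2.842e-14  f'(a)=-6.877e-01  a ← 78.443990 − (+2.842e-14/-6.877e-01) = 78.443990
converged: |Δa| < 1e-12 after 5 iterations
sag = a·(cosh(S/(2a)) − 1) = 78.443990·(cosh(0.979062) − 1) = 40.697550
T_max/T_min = cosh(S/(2a)) = 1.518810

a=78.444 sag=40.698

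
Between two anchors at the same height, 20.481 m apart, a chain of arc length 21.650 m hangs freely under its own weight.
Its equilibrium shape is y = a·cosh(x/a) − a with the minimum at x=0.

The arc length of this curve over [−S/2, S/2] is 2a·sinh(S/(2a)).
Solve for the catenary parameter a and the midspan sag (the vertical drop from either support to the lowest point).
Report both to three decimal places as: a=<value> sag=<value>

seed: a₀ = √(S³/(24(L−S))) = √(20.481³/(24·1.169)) = 17.499025
iter 1: u=0.585204  f(a)=+2.018e-02  f'(a)=-1.382e-01  a ← 17.499025 − (+2.018e-02/-1.382e-01) = 17.645011
iter 2: u=0.580362  f(a)=+2.553e-04  f'(a)=-1.348e-01  a ← 17.645011 − (+2.553e-04/-1.348e-01) = 17.646906
iter 3: u=0.580300  f(a)=+4.203e-08  f'(a)=-1.347e-01  a ← 17.646906 − (+4.203e-08/-1.347e-01) = 17.646906
iter 4: u=0.580300  f(a)=+0.000e+00  f'(a)=-1.347e-01  a ← 17.646906 − (+0.000e+00/-1.347e-01) = 17.646906
converged: |Δa| < 1e-12 after 4 iterations
sag = a·(cosh(S/(2a)) − 1) = 17.646906·(cosh(0.580300) − 1) = 3.055604
T_max/T_min = cosh(S/(2a)) = 1.173152

a=17.647 sag=3.056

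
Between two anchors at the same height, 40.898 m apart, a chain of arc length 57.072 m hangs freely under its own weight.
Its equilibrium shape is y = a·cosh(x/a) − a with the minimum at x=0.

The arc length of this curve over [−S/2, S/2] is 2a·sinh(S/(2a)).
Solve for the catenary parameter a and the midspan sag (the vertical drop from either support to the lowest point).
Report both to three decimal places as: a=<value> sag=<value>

seed: a₀ = √(S³/(24(L−S))) = √(40.898³/(24·16.174)) = 13.275129
iter 1: u=1.540399  f(a)=+2.031e+00  f'(a)=-3.066e+00  a ← 13.275129 − (+2.031e+00/-3.066e+00) = 13.937515
iter 2: u=1.467191  f(a)=+1.619e-01  f'(a)=-2.595e+00  a ← 13.937515 − (+1.619e-01/-2.595e+00) = 13.999904
iter 3: u=1.460653  f(a)=+1.226e-03  f'(a)=-2.556e+00  a ← 13.999904 − (+1.226e-03/-2.556e+00) = 14.000384
iter 4: u=1.460603  f(a)=+7.146e-08  f'(a)=-2.556e+00  a ← 14.000384 − (+7.146e-08/-2.556e+00) = 14.000384
iter 5: u=1.460603  f(a)=+7.105e-15  f'(a)=-2.556e+00  a ← 14.000384 − (+7.105e-15/-2.556e+00) = 14.000384
converged: |Δa| < 1e-12 after 5 iterations
sag = a·(cosh(S/(2a)) − 1) = 14.000384·(cosh(1.460603) − 1) = 17.785054
T_max/T_min = cosh(S/(2a)) = 2.270326

a=14.000 sag=17.785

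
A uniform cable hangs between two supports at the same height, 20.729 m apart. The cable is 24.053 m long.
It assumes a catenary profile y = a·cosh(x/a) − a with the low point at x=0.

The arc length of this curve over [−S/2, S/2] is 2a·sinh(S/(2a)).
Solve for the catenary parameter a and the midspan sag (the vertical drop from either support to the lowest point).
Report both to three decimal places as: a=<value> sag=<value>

a=10.812 sag=5.360

seed: a₀ = √(S³/(24(L−S))) = √(20.729³/(24·3.324)) = 10.566506
iter 1: u=0.980882  f(a)=+1.636e-01  f'(a)=-6.918e-01  a ← 10.566506 − (+1.636e-01/-6.918e-01) = 10.803014
iter 2: u=0.959408  f(a)=+5.655e-03  f'(a)=-6.447e-01  a ← 10.803014 − (+5.655e-03/-6.447e-01) = 10.811785
iter 3: u=0.958630  f(a)=+7.290e-06  f'(a)=-6.431e-01  a ← 10.811785 − (+7.290e-06/-6.431e-01) = 10.811796
iter 4: u=0.958629  f(a)=+1.215e-11  f'(a)=-6.431e-01  a ← 10.811796 − (+1.215e-11/-6.431e-01) = 10.811796
iter 5: u=0.958629  f(a)=+0.000e+00  f'(a)=-6.431e-01  a ← 10.811796 − (+0.000e+00/-6.431e-01) = 10.811796
converged: |Δa| < 1e-12 after 5 iterations
sag = a·(cosh(S/(2a)) − 1) = 10.811796·(cosh(0.958629) − 1) = 5.360144
T_max/T_min = cosh(S/(2a)) = 1.495768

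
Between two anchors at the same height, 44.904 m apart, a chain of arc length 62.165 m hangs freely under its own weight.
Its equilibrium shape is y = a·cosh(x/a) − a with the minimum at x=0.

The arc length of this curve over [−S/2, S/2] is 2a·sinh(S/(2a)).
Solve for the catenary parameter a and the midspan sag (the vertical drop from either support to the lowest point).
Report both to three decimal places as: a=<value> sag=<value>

a=15.571 sag=19.194

seed: a₀ = √(S³/(24(L−S))) = √(44.904³/(24·17.261)) = 14.783898
iter 1: u=1.518679  f(a)=+2.103e+00  f'(a)=-2.920e+00  a ← 14.783898 − (+2.103e+00/-2.920e+00) = 15.504248
iter 2: u=1.448119  f(a)=+1.635e-01  f'(a)=-2.482e+00  a ← 15.504248 − (+1.635e-01/-2.482e+00) = 15.570122
iter 3: u=1.441993  f(a)=+1.172e-03  f'(a)=-2.447e+00  a ← 15.570122 − (+1.172e-03/-2.447e+00) = 15.570601
iter 4: u=1.441948  f(a)=+6.118e-08  f'(a)=-2.446e+00  a ← 15.570601 − (+6.118e-08/-2.446e+00) = 15.570601
iter 5: u=1.441948  f(a)=+1.421e-14  f'(a)=-2.446e+00  a ← 15.570601 − (+1.421e-14/-2.446e+00) = 15.570601
converged: |Δa| < 1e-12 after 5 iterations
sag = a·(cosh(S/(2a)) − 1) = 15.570601·(cosh(1.441948) − 1) = 19.193826
T_max/T_min = cosh(S/(2a)) = 2.232697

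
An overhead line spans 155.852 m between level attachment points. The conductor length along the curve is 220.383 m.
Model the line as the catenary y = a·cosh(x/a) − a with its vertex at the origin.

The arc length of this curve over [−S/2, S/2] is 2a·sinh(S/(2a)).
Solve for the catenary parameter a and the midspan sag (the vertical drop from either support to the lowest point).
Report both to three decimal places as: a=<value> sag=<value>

a=52.258 sag=69.697

seed: a₀ = √(S³/(24(L−S))) = √(155.852³/(24·64.531)) = 49.440033
iter 1: u=1.576172  f(a)=+8.507e+00  f'(a)=-3.319e+00  a ← 49.440033 − (+8.507e+00/-3.319e+00) = 52.002844
iter 2: u=1.498495  f(a)=+7.062e-01  f'(a)=-2.789e+00  a ← 52.002844 − (+7.062e-01/-2.789e+00) = 52.256046
iter 3: u=1.491234  f(a)=+5.841e-03  f'(a)=-2.743e+00  a ← 52.256046 − (+5.841e-03/-2.743e+00) = 52.258175
iter 4: u=1.491173  f(a)=+4.068e-07  f'(a)=-2.743e+00  a ← 52.258175 − (+4.068e-07/-2.743e+00) = 52.258175
iter 5: u=1.491173  f(a)=+0.000e+00  f'(a)=-2.743e+00  a ← 52.258175 − (+0.000e+00/-2.743e+00) = 52.258175
converged: |Δa| < 1e-12 after 5 iterations
sag = a·(cosh(S/(2a)) − 1) = 52.258175·(cosh(1.491173) − 1) = 69.697077
T_max/T_min = cosh(S/(2a)) = 2.333707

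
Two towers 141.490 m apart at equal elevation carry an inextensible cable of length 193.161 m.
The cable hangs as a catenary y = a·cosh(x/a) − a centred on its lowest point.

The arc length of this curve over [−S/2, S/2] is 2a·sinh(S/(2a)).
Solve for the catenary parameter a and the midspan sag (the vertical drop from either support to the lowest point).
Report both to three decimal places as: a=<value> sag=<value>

a=50.217 sag=58.638

seed: a₀ = √(S³/(24(L−S))) = √(141.490³/(24·51.671)) = 47.792480
iter 1: u=1.480254  f(a)=+5.965e+00  f'(a)=-2.675e+00  a ← 47.792480 − (+5.965e+00/-2.675e+00) = 50.022788
iter 2: u=1.414255  f(a)=+4.430e-01  f'(a)=-2.291e+00  a ← 50.022788 − (+4.430e-01/-2.291e+00) = 50.216160
iter 3: u=1.408809  f(a)=+2.876e-03  f'(a)=-2.261e+00  a ← 50.216160 − (+2.876e-03/-2.261e+00) = 50.217432
iter 4: u=1.408774  f(a)=+1.230e-07  f'(a)=-2.261e+00  a ← 50.217432 − (+1.230e-07/-2.261e+00) = 50.217432
iter 5: u=1.408774  f(a)=+0.000e+00  f'(a)=-2.261e+00  a ← 50.217432 − (+0.000e+00/-2.261e+00) = 50.217432
converged: |Δa| < 1e-12 after 5 iterations
sag = a·(cosh(S/(2a)) − 1) = 50.217432·(cosh(1.408774) − 1) = 58.638360
T_max/T_min = cosh(S/(2a)) = 2.167689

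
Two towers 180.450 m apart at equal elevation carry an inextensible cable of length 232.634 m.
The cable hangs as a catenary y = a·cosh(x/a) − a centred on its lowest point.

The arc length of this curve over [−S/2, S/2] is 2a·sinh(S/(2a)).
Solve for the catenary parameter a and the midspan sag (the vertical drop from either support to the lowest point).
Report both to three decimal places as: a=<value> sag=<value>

seed: a₀ = √(S³/(24(L−S))) = √(180.450³/(24·52.184)) = 68.495340
iter 1: u=1.317243  f(a)=+4.719e+00  f'(a)=-1.805e+00  a ← 68.495340 − (+4.719e+00/-1.805e+00) = 71.109651
iter 2: u=1.268815  f(a)=+2.836e-01  f'(a)=-1.594e+00  a ← 71.109651 − (+2.836e-01/-1.594e+00) = 71.287582
iter 3: u=1.265648  f(a)=+1.169e-03  f'(a)=-1.581e+00  a ← 71.287582 − (+1.169e-03/-1.581e+00) = 71.288322
iter 4: u=1.265635  f(a)=+2.006e-08  f'(a)=-1.581e+00  a ← 71.288322 − (+2.006e-08/-1.581e+00) = 71.288322
iter 5: u=1.265635  f(a)=-5.684e-14  f'(a)=-1.581e+00  a ← 71.288322 − (-5.684e-14/-1.581e+00) = 71.288322
converged: |Δa| < 1e-12 after 5 iterations
sag = a·(cosh(S/(2a)) − 1) = 71.288322·(cosh(1.265635) − 1) = 65.136270
T_max/T_min = cosh(S/(2a)) = 1.913702

a=71.288 sag=65.136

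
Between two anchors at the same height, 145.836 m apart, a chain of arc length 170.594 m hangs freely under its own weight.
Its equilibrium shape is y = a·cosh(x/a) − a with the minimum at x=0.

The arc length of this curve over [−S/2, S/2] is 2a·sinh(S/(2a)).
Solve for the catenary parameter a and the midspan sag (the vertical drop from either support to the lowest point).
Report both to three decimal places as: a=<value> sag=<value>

a=74.021 sag=38.916

seed: a₀ = √(S³/(24(L−S))) = √(145.836³/(24·24.758)) = 72.249312
iter 1: u=1.009255  f(a)=+1.292e+00  f'(a)=-7.577e-01  a ← 72.249312 − (+1.292e+00/-7.577e-01) = 73.954285
iter 2: u=0.985987  f(a)=+4.715e-02  f'(a)=-7.034e-01  a ← 73.954285 − (+4.715e-02/-7.034e-01) = 74.021315
iter 3: u=0.985095  f(a)=+6.805e-05  f'(a)=-7.013e-01  a ← 74.021315 − (+6.805e-05/-7.013e-01) = 74.021412
iter 4: u=0.985093  f(a)=+1.422e-10  f'(a)=-7.013e-01  a ← 74.021412 − (+1.422e-10/-7.013e-01) = 74.021412
iter 5: u=0.985093  f(a)=+0.000e+00  f'(a)=-7.013e-01  a ← 74.021412 − (+0.000e+00/-7.013e-01) = 74.021412
converged: |Δa| < 1e-12 after 5 iterations
sag = a·(cosh(S/(2a)) − 1) = 74.021412·(cosh(0.985093) − 1) = 38.915507
T_max/T_min = cosh(S/(2a)) = 1.525733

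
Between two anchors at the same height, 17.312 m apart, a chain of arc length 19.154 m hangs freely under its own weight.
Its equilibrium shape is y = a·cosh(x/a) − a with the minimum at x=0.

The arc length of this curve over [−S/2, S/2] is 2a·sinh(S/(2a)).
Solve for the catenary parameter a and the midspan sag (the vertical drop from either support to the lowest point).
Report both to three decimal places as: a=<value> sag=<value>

a=11.002 sag=3.584

seed: a₀ = √(S³/(24(L−S))) = √(17.312³/(24·1.842)) = 10.833541
iter 1: u=0.799000  f(a)=+5.970e-02  f'(a)=-3.623e-01  a ← 10.833541 − (+5.970e-02/-3.623e-01) = 10.998333
iter 2: u=0.787028  f(a)=+1.389e-03  f'(a)=-3.456e-01  a ← 10.998333 − (+1.389e-03/-3.456e-01) = 11.002354
iter 3: u=0.786741  f(a)=+7.924e-07  f'(a)=-3.452e-01  a ← 11.002354 − (+7.924e-07/-3.452e-01) = 11.002356
iter 4: u=0.786741  f(a)=+2.629e-13  f'(a)=-3.452e-01  a ← 11.002356 − (+2.629e-13/-3.452e-01) = 11.002356
converged: |Δa| < 1e-12 after 4 iterations
sag = a·(cosh(S/(2a)) − 1) = 11.002356·(cosh(0.786741) − 1) = 3.584308
T_max/T_min = cosh(S/(2a)) = 1.325776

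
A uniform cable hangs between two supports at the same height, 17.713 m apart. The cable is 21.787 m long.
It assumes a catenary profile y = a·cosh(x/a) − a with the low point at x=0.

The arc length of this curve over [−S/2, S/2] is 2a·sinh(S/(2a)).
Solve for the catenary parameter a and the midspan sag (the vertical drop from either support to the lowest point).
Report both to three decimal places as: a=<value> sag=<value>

a=7.787 sag=5.604

seed: a₀ = √(S³/(24(L−S))) = √(17.713³/(24·4.074)) = 7.539144
iter 1: u=1.174735  f(a)=+2.905e-01  f'(a)=-1.237e+00  a ← 7.539144 − (+2.905e-01/-1.237e+00) = 7.773920
iter 2: u=1.139258  f(a)=+1.412e-02  f'(a)=-1.120e+00  a ← 7.773920 − (+1.412e-02/-1.120e+00) = 7.786532
iter 3: u=1.137413  f(a)=+3.715e-05  f'(a)=-1.114e+00  a ← 7.786532 − (+3.715e-05/-1.114e+00) = 7.786566
iter 4: u=1.137408  f(a)=+2.585e-10  f'(a)=-1.114e+00  a ← 7.786566 − (+2.585e-10/-1.114e+00) = 7.786566
iter 5: u=1.137408  f(a)=-7.105e-15  f'(a)=-1.114e+00  a ← 7.786566 − (-7.105e-15/-1.114e+00) = 7.786566
converged: |Δa| < 1e-12 after 5 iterations
sag = a·(cosh(S/(2a)) − 1) = 7.786566·(cosh(1.137408) − 1) = 5.603690
T_max/T_min = cosh(S/(2a)) = 1.719661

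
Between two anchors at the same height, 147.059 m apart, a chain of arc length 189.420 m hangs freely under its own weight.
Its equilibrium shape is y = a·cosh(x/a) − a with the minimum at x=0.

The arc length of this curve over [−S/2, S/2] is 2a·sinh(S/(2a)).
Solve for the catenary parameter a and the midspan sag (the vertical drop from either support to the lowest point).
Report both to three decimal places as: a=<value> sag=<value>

a=58.203 sag=52.962

seed: a₀ = √(S³/(24(L−S))) = √(147.059³/(24·42.361)) = 55.930498
iter 1: u=1.314658  f(a)=+3.815e+00  f'(a)=-1.793e+00  a ← 55.930498 − (+3.815e+00/-1.793e+00) = 58.057903
iter 2: u=1.266486  f(a)=+2.285e-01  f'(a)=-1.584e+00  a ← 58.057903 − (+2.285e-01/-1.584e+00) = 58.202107
iter 3: u=1.263348  f(a)=+9.349e-04  f'(a)=-1.571e+00  a ← 58.202107 − (+9.349e-04/-1.571e+00) = 58.202702
iter 4: u=1.263335  f(a)=+1.579e-08  f'(a)=-1.571e+00  a ← 58.202702 − (+1.579e-08/-1.571e+00) = 58.202702
iter 5: u=1.263335  f(a)=-2.842e-14  f'(a)=-1.571e+00  a ← 58.202702 − (-2.842e-14/-1.571e+00) = 58.202702
converged: |Δa| < 1e-12 after 5 iterations
sag = a·(cosh(S/(2a)) − 1) = 58.202702·(cosh(1.263335) − 1) = 52.961764
T_max/T_min = cosh(S/(2a)) = 1.909954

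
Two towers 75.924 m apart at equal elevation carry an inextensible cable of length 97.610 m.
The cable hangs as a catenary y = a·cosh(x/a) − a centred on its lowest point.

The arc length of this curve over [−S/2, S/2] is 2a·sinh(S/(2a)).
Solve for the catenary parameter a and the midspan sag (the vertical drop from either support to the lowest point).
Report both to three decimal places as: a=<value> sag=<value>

a=30.167 sag=27.209

seed: a₀ = √(S³/(24(L−S))) = √(75.924³/(24·21.686)) = 28.998349
iter 1: u=1.309109  f(a)=+1.936e+00  f'(a)=-1.768e+00  a ← 28.998349 − (+1.936e+00/-1.768e+00) = 30.093193
iter 2: u=1.261481  f(a)=+1.150e-01  f'(a)=-1.564e+00  a ← 30.093193 − (+1.150e-01/-1.564e+00) = 30.166759
iter 3: u=1.258405  f(a)=+4.630e-04  f'(a)=-1.551e+00  a ← 30.166759 − (+4.630e-04/-1.551e+00) = 30.167058
iter 4: u=1.258393  f(a)=+7.566e-09  f'(a)=-1.551e+00  a ← 30.167058 − (+7.566e-09/-1.551e+00) = 30.167058
iter 5: u=1.258393  f(a)=+0.000e+00  f'(a)=-1.551e+00  a ← 30.167058 − (+0.000e+00/-1.551e+00) = 30.167058
converged: |Δa| < 1e-12 after 5 iterations
sag = a·(cosh(S/(2a)) − 1) = 30.167058·(cosh(1.258393) − 1) = 27.208716
T_max/T_min = cosh(S/(2a)) = 1.901935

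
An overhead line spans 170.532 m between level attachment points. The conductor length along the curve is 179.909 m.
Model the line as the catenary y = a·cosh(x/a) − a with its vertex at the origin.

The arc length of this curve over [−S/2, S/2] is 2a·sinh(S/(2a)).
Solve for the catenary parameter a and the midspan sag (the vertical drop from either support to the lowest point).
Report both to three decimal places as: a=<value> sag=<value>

seed: a₀ = √(S³/(24(L−S))) = √(170.532³/(24·9.377)) = 148.446940
iter 1: u=0.574387  f(a)=+1.559e-01  f'(a)=-1.306e-01  a ← 148.446940 − (+1.559e-01/-1.306e-01) = 149.641128
iter 2: u=0.569803  f(a)=+1.901e-03  f'(a)=-1.274e-01  a ← 149.641128 − (+1.901e-03/-1.274e-01) = 149.656054
iter 3: u=0.569746  f(a)=+2.905e-07  f'(a)=-1.273e-01  a ← 149.656054 − (+2.905e-07/-1.273e-01) = 149.656056
iter 4: u=0.569746  f(a)=+0.000e+00  f'(a)=-1.273e-01  a ← 149.656056 − (+0.000e+00/-1.273e-01) = 149.656056
converged: |Δa| < 1e-12 after 4 iterations
sag = a·(cosh(S/(2a)) − 1) = 149.656056·(cosh(0.569746) − 1) = 24.954216
T_max/T_min = cosh(S/(2a)) = 1.166744

a=149.656 sag=24.954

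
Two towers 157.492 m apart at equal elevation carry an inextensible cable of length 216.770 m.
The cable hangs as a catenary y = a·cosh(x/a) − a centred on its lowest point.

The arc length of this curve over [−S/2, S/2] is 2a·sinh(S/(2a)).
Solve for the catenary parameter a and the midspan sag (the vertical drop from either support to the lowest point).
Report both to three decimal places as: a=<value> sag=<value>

a=55.135 sag=66.468

seed: a₀ = √(S³/(24(L−S))) = √(157.492³/(24·59.278)) = 52.400491
iter 1: u=1.502772  f(a)=+7.065e+00  f'(a)=-2.816e+00  a ← 52.400491 − (+7.065e+00/-2.816e+00) = 54.908949
iter 2: u=1.434120  f(a)=+5.390e-01  f'(a)=-2.402e+00  a ← 54.908949 − (+5.390e-01/-2.402e+00) = 55.133371
iter 3: u=1.428282  f(a)=+3.710e-03  f'(a)=-2.369e+00  a ← 55.133371 − (+3.710e-03/-2.369e+00) = 55.134937
iter 4: u=1.428241  f(a)=+1.784e-07  f'(a)=-2.368e+00  a ← 55.134937 − (+1.784e-07/-2.368e+00) = 55.134937
iter 5: u=1.428241  f(a)=-2.842e-14  f'(a)=-2.368e+00  a ← 55.134937 − (-2.842e-14/-2.368e+00) = 55.134937
converged: |Δa| < 1e-12 after 5 iterations
sag = a·(cosh(S/(2a)) − 1) = 55.134937·(cosh(1.428241) − 1) = 66.467569
T_max/T_min = cosh(S/(2a)) = 2.205544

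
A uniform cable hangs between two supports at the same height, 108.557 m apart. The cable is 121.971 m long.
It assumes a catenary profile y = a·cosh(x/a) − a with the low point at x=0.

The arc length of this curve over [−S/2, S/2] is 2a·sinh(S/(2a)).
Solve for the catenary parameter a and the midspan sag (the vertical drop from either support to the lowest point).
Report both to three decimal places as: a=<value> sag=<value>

seed: a₀ = √(S³/(24(L−S))) = √(108.557³/(24·13.414)) = 63.037935
iter 1: u=0.861045  f(a)=+5.061e-01  f'(a)=-4.580e-01  a ← 63.037935 − (+5.061e-01/-4.580e-01) = 64.143047
iter 2: u=0.846210  f(a)=+1.362e-02  f'(a)=-4.336e-01  a ← 64.143047 − (+1.362e-02/-4.336e-01) = 64.174447
iter 3: u=0.845796  f(a)=+1.046e-05  f'(a)=-4.330e-01  a ← 64.174447 − (+1.046e-05/-4.330e-01) = 64.174471
iter 4: u=0.845796  f(a)=+6.153e-12  f'(a)=-4.330e-01  a ← 64.174471 − (+6.153e-12/-4.330e-01) = 64.174471
converged: |Δa| < 1e-12 after 4 iterations
sag = a·(cosh(S/(2a)) − 1) = 64.174471·(cosh(0.845796) − 1) = 24.355716
T_max/T_min = cosh(S/(2a)) = 1.379523

a=64.174 sag=24.356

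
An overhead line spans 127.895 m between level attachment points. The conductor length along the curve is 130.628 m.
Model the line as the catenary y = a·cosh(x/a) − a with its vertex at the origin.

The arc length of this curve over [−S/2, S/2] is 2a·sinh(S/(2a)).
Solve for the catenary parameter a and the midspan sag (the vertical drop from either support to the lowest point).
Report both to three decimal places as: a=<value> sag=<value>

seed: a₀ = √(S³/(24(L−S))) = √(127.895³/(24·2.733)) = 178.589085
iter 1: u=0.358071  f(a)=+1.757e-02  f'(a)=-3.100e-02  a ← 178.589085 − (+1.757e-02/-3.100e-02) = 179.155977
iter 2: u=0.356938  f(a)=+8.403e-05  f'(a)=-3.070e-02  a ← 179.155977 − (+8.403e-05/-3.070e-02) = 179.158714
iter 3: u=0.356932  f(a)=+1.942e-09  f'(a)=-3.070e-02  a ← 179.158714 − (+1.942e-09/-3.070e-02) = 179.158714
iter 4: u=0.356932  f(a)=-2.842e-14  f'(a)=-3.070e-02  a ← 179.158714 − (-2.842e-14/-3.070e-02) = 179.158714
converged: |Δa| < 1e-12 after 4 iterations
sag = a·(cosh(S/(2a)) − 1) = 179.158714·(cosh(0.356932) − 1) = 11.534137
T_max/T_min = cosh(S/(2a)) = 1.064379

a=179.159 sag=11.534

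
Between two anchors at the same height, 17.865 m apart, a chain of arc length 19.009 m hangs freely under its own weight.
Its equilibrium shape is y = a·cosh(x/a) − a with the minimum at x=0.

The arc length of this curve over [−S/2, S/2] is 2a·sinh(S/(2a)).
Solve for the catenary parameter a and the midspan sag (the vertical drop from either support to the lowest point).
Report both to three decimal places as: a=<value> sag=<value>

seed: a₀ = √(S³/(24(L−S))) = √(17.865³/(24·1.144)) = 14.410727
iter 1: u=0.619851  f(a)=+2.218e-02  f'(a)=-1.650e-01  a ← 14.410727 − (+2.218e-02/-1.650e-01) = 14.545183
iter 2: u=0.614121  f(a)=+3.142e-04  f'(a)=-1.603e-01  a ← 14.545183 − (+3.142e-04/-1.603e-01) = 14.547143
iter 3: u=0.614038  f(a)=+6.509e-08  f'(a)=-1.602e-01  a ← 14.547143 − (+6.509e-08/-1.602e-01) = 14.547144
iter 4: u=0.614038  f(a)=+3.553e-15  f'(a)=-1.602e-01  a ← 14.547144 − (+3.553e-15/-1.602e-01) = 14.547144
converged: |Δa| < 1e-12 after 4 iterations
sag = a·(cosh(S/(2a)) − 1) = 14.547144·(cosh(0.614038) − 1) = 2.829706
T_max/T_min = cosh(S/(2a)) = 1.194520

a=14.547 sag=2.830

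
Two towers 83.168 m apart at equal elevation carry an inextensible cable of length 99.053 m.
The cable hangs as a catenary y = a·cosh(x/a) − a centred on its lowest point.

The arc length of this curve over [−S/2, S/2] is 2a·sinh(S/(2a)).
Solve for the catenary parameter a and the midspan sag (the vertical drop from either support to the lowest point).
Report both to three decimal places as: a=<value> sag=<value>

a=39.912 sag=23.695

seed: a₀ = √(S³/(24(L−S))) = √(83.168³/(24·15.885)) = 38.845003
iter 1: u=1.070511  f(a)=+9.354e-01  f'(a)=-9.155e-01  a ← 38.845003 − (+9.354e-01/-9.155e-01) = 39.866771
iter 2: u=1.043074  f(a)=+3.818e-02  f'(a)=-8.422e-01  a ← 39.866771 − (+3.818e-02/-8.422e-01) = 39.912106
iter 3: u=1.041889  f(a)=+6.959e-05  f'(a)=-8.391e-01  a ← 39.912106 − (+6.959e-05/-8.391e-01) = 39.912189
iter 4: u=1.041887  f(a)=+2.321e-10  f'(a)=-8.391e-01  a ← 39.912189 − (+2.321e-10/-8.391e-01) = 39.912189
iter 5: u=1.041887  f(a)=-1.421e-14  f'(a)=-8.391e-01  a ← 39.912189 − (-1.421e-14/-8.391e-01) = 39.912189
converged: |Δa| < 1e-12 after 5 iterations
sag = a·(cosh(S/(2a)) − 1) = 39.912189·(cosh(1.041887) − 1) = 23.694863
T_max/T_min = cosh(S/(2a)) = 1.593675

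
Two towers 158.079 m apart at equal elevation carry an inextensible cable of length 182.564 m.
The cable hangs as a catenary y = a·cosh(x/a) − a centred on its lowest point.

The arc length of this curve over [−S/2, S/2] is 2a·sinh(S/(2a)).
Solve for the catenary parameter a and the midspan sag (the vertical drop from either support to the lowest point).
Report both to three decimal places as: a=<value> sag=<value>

seed: a₀ = √(S³/(24(L−S))) = √(158.079³/(24·24.485)) = 81.989001
iter 1: u=0.964026  f(a)=+1.163e+00  f'(a)=-6.547e-01  a ← 81.989001 − (+1.163e+00/-6.547e-01) = 83.765892
iter 2: u=0.943576  f(a)=+3.889e-02  f'(a)=-6.115e-01  a ← 83.765892 − (+3.889e-02/-6.115e-01) = 83.829487
iter 3: u=0.942860  f(a)=+4.680e-05  f'(a)=-6.101e-01  a ← 83.829487 − (+4.680e-05/-6.101e-01) = 83.829563
iter 4: u=0.942859  f(a)=+6.798e-11  f'(a)=-6.101e-01  a ← 83.829563 − (+6.798e-11/-6.101e-01) = 83.829563
iter 5: u=0.942859  f(a)=-2.842e-14  f'(a)=-6.101e-01  a ← 83.829563 − (-2.842e-14/-6.101e-01) = 83.829563
converged: |Δa| < 1e-12 after 5 iterations
sag = a·(cosh(S/(2a)) − 1) = 83.829563·(cosh(0.942859) − 1) = 40.105094
T_max/T_min = cosh(S/(2a)) = 1.478412

a=83.830 sag=40.105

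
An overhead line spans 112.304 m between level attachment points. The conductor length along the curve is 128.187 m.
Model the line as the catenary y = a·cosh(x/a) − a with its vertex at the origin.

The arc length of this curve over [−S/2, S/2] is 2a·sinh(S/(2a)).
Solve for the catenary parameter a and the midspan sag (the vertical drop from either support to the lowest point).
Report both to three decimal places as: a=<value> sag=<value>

seed: a₀ = √(S³/(24(L−S))) = √(112.304³/(24·15.883)) = 60.956630
iter 1: u=0.921180  f(a)=+6.877e-01  f'(a)=-5.667e-01  a ← 60.956630 − (+6.877e-01/-5.667e-01) = 62.170079
iter 2: u=0.903200  f(a)=+2.107e-02  f'(a)=-5.325e-01  a ← 62.170079 − (+2.107e-02/-5.325e-01) = 62.209652
iter 3: u=0.902625  f(a)=+2.117e-05  f'(a)=-5.314e-01  a ← 62.209652 − (+2.117e-05/-5.314e-01) = 62.209692
iter 4: u=0.902625  f(a)=+2.140e-11  f'(a)=-5.314e-01  a ← 62.209692 − (+2.140e-11/-5.314e-01) = 62.209692
converged: |Δa| < 1e-12 after 4 iterations
sag = a·(cosh(S/(2a)) − 1) = 62.209692·(cosh(0.902625) − 1) = 27.110085
T_max/T_min = cosh(S/(2a)) = 1.435786

a=62.210 sag=27.110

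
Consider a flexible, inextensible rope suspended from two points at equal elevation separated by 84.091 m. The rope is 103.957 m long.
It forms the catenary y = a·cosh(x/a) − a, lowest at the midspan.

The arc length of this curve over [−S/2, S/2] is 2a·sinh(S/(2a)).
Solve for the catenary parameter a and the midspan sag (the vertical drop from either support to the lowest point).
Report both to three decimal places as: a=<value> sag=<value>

a=36.504 sag=27.012

seed: a₀ = √(S³/(24(L−S))) = √(84.091³/(24·19.866)) = 35.315344
iter 1: u=1.190573  f(a)=+1.456e+00  f'(a)=-1.293e+00  a ← 35.315344 − (+1.456e+00/-1.293e+00) = 36.441894
iter 2: u=1.153768  f(a)=+7.259e-02  f'(a)=-1.167e+00  a ← 36.441894 − (+7.259e-02/-1.167e+00) = 36.504107
iter 3: u=1.151802  f(a)=+2.013e-04  f'(a)=-1.160e+00  a ← 36.504107 − (+2.013e-04/-1.160e+00) = 36.504281
iter 4: u=1.151796  f(a)=+1.557e-09  f'(a)=-1.160e+00  a ← 36.504281 − (+1.557e-09/-1.160e+00) = 36.504281
iter 5: u=1.151796  f(a)=+1.421e-14  f'(a)=-1.160e+00  a ← 36.504281 − (+1.421e-14/-1.160e+00) = 36.504281
converged: |Δa| < 1e-12 after 5 iterations
sag = a·(cosh(S/(2a)) − 1) = 36.504281·(cosh(1.151796) − 1) = 27.012071
T_max/T_min = cosh(S/(2a)) = 1.739970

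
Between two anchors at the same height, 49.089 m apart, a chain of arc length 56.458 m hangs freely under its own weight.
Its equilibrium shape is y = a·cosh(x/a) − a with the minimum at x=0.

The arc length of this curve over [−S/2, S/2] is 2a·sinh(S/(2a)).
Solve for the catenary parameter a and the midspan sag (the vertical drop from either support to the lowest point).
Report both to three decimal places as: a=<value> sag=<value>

a=26.426 sag=12.242

seed: a₀ = √(S³/(24(L−S))) = √(49.089³/(24·7.369)) = 25.862254
iter 1: u=0.949047  f(a)=+3.391e-01  f'(a)=-6.229e-01  a ← 25.862254 − (+3.391e-01/-6.229e-01) = 26.406614
iter 2: u=0.929483  f(a)=+1.100e-02  f'(a)=-5.830e-01  a ← 26.406614 − (+1.100e-02/-5.830e-01) = 26.425482
iter 3: u=0.928819  f(a)=+1.244e-05  f'(a)=-5.817e-01  a ← 26.425482 − (+1.244e-05/-5.817e-01) = 26.425503
iter 4: u=0.928819  f(a)=+1.594e-11  f'(a)=-5.817e-01  a ← 26.425503 − (+1.594e-11/-5.817e-01) = 26.425503
iter 5: u=0.928819  f(a)=+0.000e+00  f'(a)=-5.817e-01  a ← 26.425503 − (+0.000e+00/-5.817e-01) = 26.425503
converged: |Δa| < 1e-12 after 5 iterations
sag = a·(cosh(S/(2a)) − 1) = 26.425503·(cosh(0.928819) − 1) = 12.242102
T_max/T_min = cosh(S/(2a)) = 1.463268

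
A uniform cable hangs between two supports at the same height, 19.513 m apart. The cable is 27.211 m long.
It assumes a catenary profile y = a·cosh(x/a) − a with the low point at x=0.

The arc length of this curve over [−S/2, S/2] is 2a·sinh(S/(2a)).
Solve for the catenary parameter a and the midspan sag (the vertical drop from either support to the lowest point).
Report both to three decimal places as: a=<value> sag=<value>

seed: a₀ = √(S³/(24(L−S))) = √(19.513³/(24·7.698)) = 6.341493
iter 1: u=1.538518  f(a)=+9.641e-01  f'(a)=-3.053e+00  a ← 6.341493 − (+9.641e-01/-3.053e+00) = 6.657268
iter 2: u=1.465541  f(a)=+7.669e-02  f'(a)=-2.585e+00  a ← 6.657268 − (+7.669e-02/-2.585e+00) = 6.686935
iter 3: u=1.459039  f(a)=+5.780e-04  f'(a)=-2.546e+00  a ← 6.686935 − (+5.780e-04/-2.546e+00) = 6.687162
iter 4: u=1.458990  f(a)=+3.337e-08  f'(a)=-2.546e+00  a ← 6.687162 − (+3.337e-08/-2.546e+00) = 6.687162
iter 5: u=1.458990  f(a)=+7.105e-15  f'(a)=-2.546e+00  a ← 6.687162 − (+7.105e-15/-2.546e+00) = 6.687162
converged: |Δa| < 1e-12 after 5 iterations
sag = a·(cosh(S/(2a)) − 1) = 6.687162·(cosh(1.458990) − 1) = 8.472910
T_max/T_min = cosh(S/(2a)) = 2.267041

a=6.687 sag=8.473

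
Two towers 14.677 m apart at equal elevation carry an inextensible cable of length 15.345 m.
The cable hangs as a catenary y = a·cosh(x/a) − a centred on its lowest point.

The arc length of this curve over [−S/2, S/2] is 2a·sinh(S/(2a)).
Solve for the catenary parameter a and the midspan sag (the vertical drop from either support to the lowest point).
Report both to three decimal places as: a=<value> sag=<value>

seed: a₀ = √(S³/(24(L−S))) = √(14.677³/(24·0.668)) = 14.043071
iter 1: u=0.522571  f(a)=+9.180e-03  f'(a)=-9.776e-02  a ← 14.043071 − (+9.180e-03/-9.776e-02) = 14.136979
iter 2: u=0.519100  f(a)=+9.290e-05  f'(a)=-9.579e-02  a ← 14.136979 − (+9.290e-05/-9.579e-02) = 14.137949
iter 3: u=0.519064  f(a)=+9.730e-09  f'(a)=-9.577e-02  a ← 14.137949 − (+9.730e-09/-9.577e-02) = 14.137949
iter 4: u=0.519064  f(a)=-1.776e-15  f'(a)=-9.577e-02  a ← 14.137949 − (-1.776e-15/-9.577e-02) = 14.137949
converged: |Δa| < 1e-12 after 4 iterations
sag = a·(cosh(S/(2a)) − 1) = 14.137949·(cosh(0.519064) − 1) = 1.947723
T_max/T_min = cosh(S/(2a)) = 1.137766

a=14.138 sag=1.948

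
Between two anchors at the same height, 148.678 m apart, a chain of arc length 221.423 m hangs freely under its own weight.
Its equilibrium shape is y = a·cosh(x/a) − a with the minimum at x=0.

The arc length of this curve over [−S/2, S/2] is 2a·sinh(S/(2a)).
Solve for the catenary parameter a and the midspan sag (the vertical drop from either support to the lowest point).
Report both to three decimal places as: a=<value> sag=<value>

a=46.270 sag=73.722

seed: a₀ = √(S³/(24(L−S))) = √(148.678³/(24·72.745)) = 43.387325
iter 1: u=1.713381  f(a)=+1.146e+01  f'(a)=-4.447e+00  a ← 43.387325 − (+1.146e+01/-4.447e+00) = 45.963471
iter 2: u=1.617350  f(a)=+1.100e+00  f'(a)=-3.631e+00  a ← 45.963471 − (+1.100e+00/-3.631e+00) = 46.266327
iter 3: u=1.606763  f(a)=+1.251e-02  f'(a)=-3.548e+00  a ← 46.266327 − (+1.251e-02/-3.548e+00) = 46.269851
iter 4: u=1.606640  f(a)=+1.658e-06  f'(a)=-3.548e+00  a ← 46.269851 − (+1.658e-06/-3.548e+00) = 46.269851
iter 5: u=1.606640  f(a)=+8.527e-14  f'(a)=-3.548e+00  a ← 46.269851 − (+8.527e-14/-3.548e+00) = 46.269851
converged: |Δa| < 1e-12 after 5 iterations
sag = a·(cosh(S/(2a)) − 1) = 46.269851·(cosh(1.606640) − 1) = 73.721546
T_max/T_min = cosh(S/(2a)) = 2.593296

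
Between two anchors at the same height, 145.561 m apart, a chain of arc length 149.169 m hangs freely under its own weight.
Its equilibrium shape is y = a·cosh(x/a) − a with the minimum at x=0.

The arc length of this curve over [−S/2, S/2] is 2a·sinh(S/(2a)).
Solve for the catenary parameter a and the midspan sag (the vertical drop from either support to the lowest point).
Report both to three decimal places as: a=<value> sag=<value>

a=189.422 sag=14.155

seed: a₀ = √(S³/(24(L−S))) = √(145.561³/(24·3.608)) = 188.724664
iter 1: u=0.385644  f(a)=+2.692e-02  f'(a)=-3.881e-02  a ← 188.724664 − (+2.692e-02/-3.881e-02) = 189.418464
iter 2: u=0.384231  f(a)=+1.492e-04  f'(a)=-3.838e-02  a ← 189.418464 − (+1.492e-04/-3.838e-02) = 189.422352
iter 3: u=0.384223  f(a)=+4.638e-09  f'(a)=-3.838e-02  a ← 189.422352 − (+4.638e-09/-3.838e-02) = 189.422352
iter 4: u=0.384223  f(a)=+0.000e+00  f'(a)=-3.838e-02  a ← 189.422352 − (+0.000e+00/-3.838e-02) = 189.422352
converged: |Δa| < 1e-12 after 4 iterations
sag = a·(cosh(S/(2a)) − 1) = 189.422352·(cosh(0.384223) − 1) = 14.154845
T_max/T_min = cosh(S/(2a)) = 1.074726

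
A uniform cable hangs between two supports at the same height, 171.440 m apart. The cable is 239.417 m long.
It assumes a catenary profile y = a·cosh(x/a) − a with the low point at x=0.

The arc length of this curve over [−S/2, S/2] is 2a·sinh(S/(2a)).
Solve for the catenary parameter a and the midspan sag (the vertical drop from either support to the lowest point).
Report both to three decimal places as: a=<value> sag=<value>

seed: a₀ = √(S³/(24(L−S))) = √(171.440³/(24·67.977)) = 55.575275
iter 1: u=1.542413  f(a)=+8.559e+00  f'(a)=-3.080e+00  a ← 55.575275 − (+8.559e+00/-3.080e+00) = 58.354347
iter 2: u=1.468957  f(a)=+6.839e-01  f'(a)=-2.606e+00  a ← 58.354347 − (+6.839e-01/-2.606e+00) = 58.616817
iter 3: u=1.462379  f(a)=+5.205e-03  f'(a)=-2.566e+00  a ← 58.616817 − (+5.205e-03/-2.566e+00) = 58.618845
iter 4: u=1.462328  f(a)=+3.065e-07  f'(a)=-2.566e+00  a ← 58.618845 − (+3.065e-07/-2.566e+00) = 58.618846
iter 5: u=1.462328  f(a)=+2.842e-14  f'(a)=-2.566e+00  a ← 58.618846 − (+2.842e-14/-2.566e+00) = 58.618846
converged: |Δa| < 1e-12 after 5 iterations
sag = a·(cosh(S/(2a)) − 1) = 58.618846·(cosh(1.462328) − 1) = 74.671417
T_max/T_min = cosh(S/(2a)) = 2.273847

a=58.619 sag=74.671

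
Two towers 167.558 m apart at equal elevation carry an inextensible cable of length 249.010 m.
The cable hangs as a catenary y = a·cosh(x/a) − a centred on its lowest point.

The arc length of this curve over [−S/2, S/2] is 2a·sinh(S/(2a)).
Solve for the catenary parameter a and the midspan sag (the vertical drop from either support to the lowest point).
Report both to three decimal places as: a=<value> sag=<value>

seed: a₀ = √(S³/(24(L−S))) = √(167.558³/(24·81.452)) = 49.055901
iter 1: u=1.707827  f(a)=+1.274e+01  f'(a)=-4.396e+00  a ← 49.055901 − (+1.274e+01/-4.396e+00) = 51.953541
iter 2: u=1.612575  f(a)=+1.216e+00  f'(a)=-3.593e+00  a ← 51.953541 − (+1.216e+00/-3.593e+00) = 52.291895
iter 3: u=1.602141  f(a)=+1.366e-02  f'(a)=-3.513e+00  a ← 52.291895 − (+1.366e-02/-3.513e+00) = 52.295782
iter 4: u=1.602022  f(a)=+1.767e-06  f'(a)=-3.512e+00  a ← 52.295782 − (+1.767e-06/-3.512e+00) = 52.295783
iter 5: u=1.602022  f(a)=+0.000e+00  f'(a)=-3.512e+00  a ← 52.295783 − (+0.000e+00/-3.512e+00) = 52.295783
converged: |Δa| < 1e-12 after 5 iterations
sag = a·(cosh(S/(2a)) − 1) = 52.295783·(cosh(1.602022) − 1) = 82.746225
T_max/T_min = cosh(S/(2a)) = 2.582273

a=52.296 sag=82.746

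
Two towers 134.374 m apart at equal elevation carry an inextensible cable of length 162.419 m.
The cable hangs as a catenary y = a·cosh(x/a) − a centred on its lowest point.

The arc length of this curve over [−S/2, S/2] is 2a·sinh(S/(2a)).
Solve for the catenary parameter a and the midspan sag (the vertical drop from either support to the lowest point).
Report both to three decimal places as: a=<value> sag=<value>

a=61.836 sag=40.236

seed: a₀ = √(S³/(24(L−S))) = √(134.374³/(24·28.045)) = 60.039840
iter 1: u=1.119040  f(a)=+1.809e+00  f'(a)=-1.057e+00  a ← 60.039840 − (+1.809e+00/-1.057e+00) = 61.752240
iter 2: u=1.088009  f(a)=+8.029e-02  f'(a)=-9.647e-01  a ← 61.752240 − (+8.029e-02/-9.647e-01) = 61.835471
iter 3: u=1.086545  f(a)=+1.744e-04  f'(a)=-9.605e-01  a ← 61.835471 − (+1.744e-04/-9.605e-01) = 61.835653
iter 4: u=1.086541  f(a)=+8.266e-10  f'(a)=-9.605e-01  a ← 61.835653 − (+8.266e-10/-9.605e-01) = 61.835653
iter 5: u=1.086541  f(a)=+0.000e+00  f'(a)=-9.605e-01  a ← 61.835653 − (+0.000e+00/-9.605e-01) = 61.835653
converged: |Δa| < 1e-12 after 5 iterations
sag = a·(cosh(S/(2a)) − 1) = 61.835653·(cosh(1.086541) − 1) = 40.236042
T_max/T_min = cosh(S/(2a)) = 1.650693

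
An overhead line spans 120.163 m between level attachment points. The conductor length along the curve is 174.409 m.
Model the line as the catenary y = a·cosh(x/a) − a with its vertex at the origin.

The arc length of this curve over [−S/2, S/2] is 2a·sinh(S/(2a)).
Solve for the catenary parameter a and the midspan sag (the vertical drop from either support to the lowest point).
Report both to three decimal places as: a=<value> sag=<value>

a=38.759 sag=56.671

seed: a₀ = √(S³/(24(L−S))) = √(120.163³/(24·54.246)) = 36.506203
iter 1: u=1.645789  f(a)=+7.839e+00  f'(a)=-3.859e+00  a ← 36.506203 − (+7.839e+00/-3.859e+00) = 38.537601
iter 2: u=1.559036  f(a)=+7.019e-01  f'(a)=-3.196e+00  a ← 38.537601 − (+7.019e-01/-3.196e+00) = 38.757204
iter 3: u=1.550202  f(a)=+6.849e-03  f'(a)=-3.134e+00  a ← 38.757204 − (+6.849e-03/-3.134e+00) = 38.759389
iter 4: u=1.550115  f(a)=+6.663e-07  f'(a)=-3.133e+00  a ← 38.759389 − (+6.663e-07/-3.133e+00) = 38.759389
iter 5: u=1.550115  f(a)=+0.000e+00  f'(a)=-3.133e+00  a ← 38.759389 − (+0.000e+00/-3.133e+00) = 38.759389
converged: |Δa| < 1e-12 after 5 iterations
sag = a·(cosh(S/(2a)) − 1) = 38.759389·(cosh(1.550115) − 1) = 56.670769
T_max/T_min = cosh(S/(2a)) = 2.462117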